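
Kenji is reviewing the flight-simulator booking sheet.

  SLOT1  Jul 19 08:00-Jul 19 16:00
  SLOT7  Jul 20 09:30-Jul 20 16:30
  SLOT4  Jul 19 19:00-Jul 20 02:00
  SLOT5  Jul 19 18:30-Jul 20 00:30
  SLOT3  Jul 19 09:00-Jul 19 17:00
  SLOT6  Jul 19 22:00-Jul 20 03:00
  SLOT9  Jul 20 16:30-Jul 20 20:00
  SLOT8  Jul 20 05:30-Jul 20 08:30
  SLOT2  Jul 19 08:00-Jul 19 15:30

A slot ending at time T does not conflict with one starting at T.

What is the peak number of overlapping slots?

3

Sort all start/end points and keep a running count:
Jul 19 08:00 start SLOT1 → 1
Jul 19 08:00 start SLOT2 → 2
Jul 19 09:00 start SLOT3 → 3
Jul 19 15:30 end SLOT2 → 2
Jul 19 16:00 end SLOT1 → 1
Jul 19 17:00 end SLOT3 → 0
Jul 19 18:30 start SLOT5 → 1
Jul 19 19:00 start SLOT4 → 2
Jul 19 22:00 start SLOT6 → 3
Jul 20 00:30 end SLOT5 → 2
Jul 20 02:00 end SLOT4 → 1
Jul 20 03:00 end SLOT6 → 0
Jul 20 05:30 start SLOT8 → 1
Jul 20 08:30 end SLOT8 → 0
Jul 20 09:30 start SLOT7 → 1
Jul 20 16:30 end SLOT7 → 0
Jul 20 16:30 start SLOT9 → 1
Jul 20 20:00 end SLOT9 → 0
Peak is 3, at Jul 19 09:00 (SLOT1, SLOT2, SLOT3).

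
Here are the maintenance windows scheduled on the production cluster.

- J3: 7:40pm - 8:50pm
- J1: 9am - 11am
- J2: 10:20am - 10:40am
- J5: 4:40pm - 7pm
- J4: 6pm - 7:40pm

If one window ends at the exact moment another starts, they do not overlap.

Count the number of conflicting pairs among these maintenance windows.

2

Sorted by start: J1, J2, J5, J4, J3.
J2 starts before J1 ends → J1 and J2 overlap.
J5 starts after J1 ends — done with J1.
J5 starts after J2 ends — done with J2.
J4 starts before J5 ends → J5 and J4 overlap.
J3 starts after J5 ends.
J3 starts exactly when J4 ends (back-to-back, no overlap).
Overlapping pairs: J1 & J2, J4 & J5 — 2 in total.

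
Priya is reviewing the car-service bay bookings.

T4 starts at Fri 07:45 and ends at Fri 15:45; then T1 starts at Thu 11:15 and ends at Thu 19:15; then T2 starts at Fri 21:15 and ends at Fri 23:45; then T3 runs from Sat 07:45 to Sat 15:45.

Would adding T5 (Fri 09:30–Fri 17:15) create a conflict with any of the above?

T1: ends Thu 19:15 at or before T5 starts Fri 09:30 → clear.
T4: starts Fri 07:45 before T5 ends Fri 17:15, and ends Fri 15:45 after T5 starts Fri 09:30 → overlap.
T2: starts Fri 21:15 at or after T5 ends Fri 17:15 → clear.
T3: starts Sat 07:45 at or after T5 ends Fri 17:15 → clear.
T5 overlaps T4.

Yes — it overlaps T4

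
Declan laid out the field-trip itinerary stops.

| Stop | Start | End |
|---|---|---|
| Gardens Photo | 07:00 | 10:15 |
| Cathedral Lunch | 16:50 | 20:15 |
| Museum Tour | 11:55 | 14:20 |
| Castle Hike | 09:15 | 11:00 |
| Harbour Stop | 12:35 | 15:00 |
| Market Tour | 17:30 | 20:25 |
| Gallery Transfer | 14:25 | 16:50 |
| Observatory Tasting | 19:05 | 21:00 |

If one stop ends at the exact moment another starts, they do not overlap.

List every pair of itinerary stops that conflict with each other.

Sorted by start: Gardens Photo, Castle Hike, Museum Tour, Harbour Stop, Gallery Transfer, Cathedral Lunch, Market Tour, Observatory Tasting.
Castle Hike starts before Gardens Photo ends → Gardens Photo and Castle Hike overlap.
Museum Tour starts after Gardens Photo ends — done with Gardens Photo.
Museum Tour starts after Castle Hike ends — done with Castle Hike.
Harbour Stop starts before Museum Tour ends → Museum Tour and Harbour Stop overlap.
Gallery Transfer starts after Museum Tour ends — done with Museum Tour.
Gallery Transfer starts before Harbour Stop ends → Harbour Stop and Gallery Transfer overlap.
Cathedral Lunch starts after Harbour Stop ends — done with Harbour Stop.
Cathedral Lunch starts exactly when Gallery Transfer ends (back-to-back, no overlap) — done with Gallery Transfer.
Market Tour starts before Cathedral Lunch ends → Cathedral Lunch and Market Tour overlap.
Observatory Tasting starts before Cathedral Lunch ends → Cathedral Lunch and Observatory Tasting overlap.
Observatory Tasting starts before Market Tour ends → Market Tour and Observatory Tasting overlap.

Castle Hike & Gardens Photo, Cathedral Lunch & Market Tour, Cathedral Lunch & Observatory Tasting, Gallery Transfer & Harbour Stop, Harbour Stop & Museum Tour, Market Tour & Observatory Tasting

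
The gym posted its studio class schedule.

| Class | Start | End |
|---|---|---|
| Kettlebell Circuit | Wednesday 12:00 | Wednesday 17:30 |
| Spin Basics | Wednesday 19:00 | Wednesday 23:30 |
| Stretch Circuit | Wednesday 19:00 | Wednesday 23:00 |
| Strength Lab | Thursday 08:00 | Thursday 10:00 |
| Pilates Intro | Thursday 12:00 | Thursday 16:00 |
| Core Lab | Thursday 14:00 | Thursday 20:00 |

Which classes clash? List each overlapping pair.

Core Lab & Pilates Intro, Spin Basics & Stretch Circuit

Sorted by start: Kettlebell Circuit, Spin Basics, Stretch Circuit, Strength Lab, Pilates Intro, Core Lab.
Spin Basics starts after Kettlebell Circuit ends, so nothing later overlaps Kettlebell Circuit either.
Stretch Circuit starts before Spin Basics ends → Spin Basics and Stretch Circuit overlap.
Strength Lab starts after Spin Basics ends, so nothing later overlaps Spin Basics either.
Strength Lab starts after Stretch Circuit ends, so nothing later overlaps Stretch Circuit either.
Pilates Intro starts after Strength Lab ends, so nothing later overlaps Strength Lab either.
Core Lab starts before Pilates Intro ends → Pilates Intro and Core Lab overlap.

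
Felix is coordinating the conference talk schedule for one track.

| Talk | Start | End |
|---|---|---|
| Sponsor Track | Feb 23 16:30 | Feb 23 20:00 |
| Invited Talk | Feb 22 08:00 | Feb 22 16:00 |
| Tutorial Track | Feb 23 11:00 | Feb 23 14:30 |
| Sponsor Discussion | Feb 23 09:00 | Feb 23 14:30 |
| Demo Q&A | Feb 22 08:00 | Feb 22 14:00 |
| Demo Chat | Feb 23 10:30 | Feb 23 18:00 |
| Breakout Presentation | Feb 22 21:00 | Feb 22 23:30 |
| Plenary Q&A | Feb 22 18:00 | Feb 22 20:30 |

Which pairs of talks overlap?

Demo Chat & Sponsor Discussion, Demo Chat & Sponsor Track, Demo Chat & Tutorial Track, Demo Q&A & Invited Talk, Sponsor Discussion & Tutorial Track

Two intervals overlap when each starts before the other ends.
Sorted by start: Invited Talk, Demo Q&A, Plenary Q&A, Breakout Presentation, Sponsor Discussion, Demo Chat, Tutorial Track, Sponsor Track.
Demo Q&A starts before Invited Talk ends → Invited Talk and Demo Q&A overlap.
Plenary Q&A starts after Invited Talk ends, so Invited Talk has no further overlaps.
Plenary Q&A starts after Demo Q&A ends, so Demo Q&A has no further overlaps.
Breakout Presentation starts after Plenary Q&A ends, so Plenary Q&A has no further overlaps.
Sponsor Discussion starts after Breakout Presentation ends, so Breakout Presentation has no further overlaps.
Demo Chat starts before Sponsor Discussion ends → Sponsor Discussion and Demo Chat overlap.
Tutorial Track starts before Sponsor Discussion ends → Sponsor Discussion and Tutorial Track overlap.
Sponsor Track starts after Sponsor Discussion ends.
Tutorial Track starts before Demo Chat ends → Demo Chat and Tutorial Track overlap.
Sponsor Track starts before Demo Chat ends → Demo Chat and Sponsor Track overlap.
Sponsor Track starts after Tutorial Track ends.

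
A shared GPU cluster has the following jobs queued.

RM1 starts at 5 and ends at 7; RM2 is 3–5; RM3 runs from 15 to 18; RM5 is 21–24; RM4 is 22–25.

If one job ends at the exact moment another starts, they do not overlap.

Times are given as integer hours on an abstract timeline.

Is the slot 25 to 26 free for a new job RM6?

RM2: ends 5 at or before RM6 starts 25 → clear.
RM1: ends 7 at or before RM6 starts 25 → clear.
RM3: ends 18 at or before RM6 starts 25 → clear.
RM5: ends 24 at or before RM6 starts 25 → clear.
RM4: ends 25 at or before RM6 starts 25 → clear.

Yes — the slot is free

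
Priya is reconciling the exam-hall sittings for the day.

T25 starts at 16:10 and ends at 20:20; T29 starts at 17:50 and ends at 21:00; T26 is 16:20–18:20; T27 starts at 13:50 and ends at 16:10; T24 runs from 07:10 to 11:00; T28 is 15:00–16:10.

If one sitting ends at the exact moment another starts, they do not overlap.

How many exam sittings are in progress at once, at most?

Walk through starts and ends in time order (an end at T is processed before a start at T):
07:10 start T24 → 1
11:00 end T24 → 0
13:50 start T27 → 1
15:00 start T28 → 2
16:10 end T27 → 1
16:10 end T28 → 0
16:10 start T25 → 1
16:20 start T26 → 2
17:50 start T29 → 3
18:20 end T26 → 2
20:20 end T25 → 1
21:00 end T29 → 0
Peak is 3, at 17:50 (T25, T26, T29).

3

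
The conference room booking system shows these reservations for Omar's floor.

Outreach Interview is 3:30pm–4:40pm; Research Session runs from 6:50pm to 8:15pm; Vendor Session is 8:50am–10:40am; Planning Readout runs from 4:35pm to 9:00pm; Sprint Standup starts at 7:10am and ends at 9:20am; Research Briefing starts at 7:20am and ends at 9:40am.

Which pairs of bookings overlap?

Outreach Interview & Planning Readout, Planning Readout & Research Session, Research Briefing & Sprint Standup, Research Briefing & Vendor Session, Sprint Standup & Vendor Session

Sorted by start: Sprint Standup, Research Briefing, Vendor Session, Outreach Interview, Planning Readout, Research Session.
Research Briefing starts before Sprint Standup ends → Sprint Standup and Research Briefing overlap.
Vendor Session starts before Sprint Standup ends → Sprint Standup and Vendor Session overlap.
Outreach Interview starts after Sprint Standup ends, so nothing later overlaps Sprint Standup either.
Vendor Session starts before Research Briefing ends → Research Briefing and Vendor Session overlap.
Outreach Interview starts after Research Briefing ends, so nothing later overlaps Research Briefing either.
Outreach Interview starts after Vendor Session ends, so nothing later overlaps Vendor Session either.
Planning Readout starts before Outreach Interview ends → Outreach Interview and Planning Readout overlap.
Research Session starts after Outreach Interview ends.
Research Session starts before Planning Readout ends → Planning Readout and Research Session overlap.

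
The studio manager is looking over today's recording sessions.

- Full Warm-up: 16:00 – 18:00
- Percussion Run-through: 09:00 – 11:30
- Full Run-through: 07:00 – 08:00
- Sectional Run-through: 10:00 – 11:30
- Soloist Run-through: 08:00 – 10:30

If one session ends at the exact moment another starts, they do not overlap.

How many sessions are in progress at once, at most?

Sweep the timeline, counting +1 at each start and −1 at each end (ends before starts at a tie):
07:00 start Full Run-through → 1
08:00 end Full Run-through → 0
08:00 start Soloist Run-through → 1
09:00 start Percussion Run-through → 2
10:00 start Sectional Run-through → 3
10:30 end Soloist Run-through → 2
11:30 end Percussion Run-through → 1
11:30 end Sectional Run-through → 0
16:00 start Full Warm-up → 1
18:00 end Full Warm-up → 0
Peak is 3, at 10:00 (Percussion Run-through, Sectional Run-through, Soloist Run-through).

3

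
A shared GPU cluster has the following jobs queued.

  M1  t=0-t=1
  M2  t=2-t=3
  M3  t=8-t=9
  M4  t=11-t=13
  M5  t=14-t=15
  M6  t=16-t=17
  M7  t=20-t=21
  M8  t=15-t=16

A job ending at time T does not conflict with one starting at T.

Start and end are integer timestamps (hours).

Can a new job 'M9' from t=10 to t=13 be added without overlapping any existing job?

M1: ends t=1 at or before M9 starts t=10 → clear.
M2: ends t=3 at or before M9 starts t=10 → clear.
M3: ends t=9 at or before M9 starts t=10 → clear.
M4: starts t=11 before M9 ends t=13, and ends t=13 after M9 starts t=10 → overlap.
M5: starts t=14 at or after M9 ends t=13 → clear.
M8: starts t=15 at or after M9 ends t=13 → clear.
M6: starts t=16 at or after M9 ends t=13 → clear.
M7: starts t=20 at or after M9 ends t=13 → clear.
M9 overlaps M4.

No — it overlaps M4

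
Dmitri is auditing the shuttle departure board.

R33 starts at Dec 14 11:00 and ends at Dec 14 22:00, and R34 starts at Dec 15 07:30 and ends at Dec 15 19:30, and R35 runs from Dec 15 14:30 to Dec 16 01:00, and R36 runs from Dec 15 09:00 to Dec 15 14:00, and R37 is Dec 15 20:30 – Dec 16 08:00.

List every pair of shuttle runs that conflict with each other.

Sorted by start: R33, R34, R36, R35, R37.
R34 starts after R33 ends — done with R33.
R36 starts before R34 ends → R34 and R36 overlap.
R35 starts before R34 ends → R34 and R35 overlap.
R37 starts after R34 ends.
R35 starts after R36 ends — done with R36.
R37 starts before R35 ends → R35 and R37 overlap.

R34 & R35, R34 & R36, R35 & R37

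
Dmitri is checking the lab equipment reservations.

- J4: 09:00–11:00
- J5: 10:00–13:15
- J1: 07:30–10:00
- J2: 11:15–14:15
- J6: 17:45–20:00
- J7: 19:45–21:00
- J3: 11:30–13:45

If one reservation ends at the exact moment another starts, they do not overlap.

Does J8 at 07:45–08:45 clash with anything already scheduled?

J1: starts 07:30 before J8 ends 08:45, and ends 10:00 after J8 starts 07:45 → overlap.
J4: starts 09:00 at or after J8 ends 08:45 → clear.
J5: starts 10:00 at or after J8 ends 08:45 → clear.
J2: starts 11:15 at or after J8 ends 08:45 → clear.
J3: starts 11:30 at or after J8 ends 08:45 → clear.
J6: starts 17:45 at or after J8 ends 08:45 → clear.
J7: starts 19:45 at or after J8 ends 08:45 → clear.
J8 overlaps J1.

Yes — it overlaps J1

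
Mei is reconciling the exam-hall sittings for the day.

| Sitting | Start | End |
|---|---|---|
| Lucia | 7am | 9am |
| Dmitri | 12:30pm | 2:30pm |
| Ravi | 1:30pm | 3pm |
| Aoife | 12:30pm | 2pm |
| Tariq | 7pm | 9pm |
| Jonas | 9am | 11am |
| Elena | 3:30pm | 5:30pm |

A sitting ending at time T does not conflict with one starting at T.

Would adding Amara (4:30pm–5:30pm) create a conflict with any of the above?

Lucia: ends 9am at or before Amara starts 4:30pm → clear.
Jonas: ends 11am at or before Amara starts 4:30pm → clear.
Dmitri: ends 2:30pm at or before Amara starts 4:30pm → clear.
Aoife: ends 2pm at or before Amara starts 4:30pm → clear.
Ravi: ends 3pm at or before Amara starts 4:30pm → clear.
Elena: starts 3:30pm before Amara ends 5:30pm, and ends 5:30pm after Amara starts 4:30pm → overlap.
Tariq: starts 7pm at or after Amara ends 5:30pm → clear.
Amara overlaps Elena.

Yes — it overlaps Elena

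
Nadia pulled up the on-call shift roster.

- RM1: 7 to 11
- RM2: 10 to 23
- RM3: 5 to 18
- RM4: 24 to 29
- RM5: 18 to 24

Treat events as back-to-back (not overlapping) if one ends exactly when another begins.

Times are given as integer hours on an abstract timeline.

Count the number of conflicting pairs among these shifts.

Sorted by start: RM3, RM1, RM2, RM5, RM4.
RM1 starts before RM3 ends → RM3 and RM1 overlap.
RM2 starts before RM3 ends → RM3 and RM2 overlap.
RM5 starts exactly when RM3 ends (back-to-back, no overlap); RM3 is clear from here.
RM2 starts before RM1 ends → RM1 and RM2 overlap.
RM5 starts after RM1 ends; RM1 is clear from here.
RM5 starts before RM2 ends → RM2 and RM5 overlap.
RM4 starts after RM2 ends.
RM4 starts exactly when RM5 ends (back-to-back, no overlap).
Overlapping pairs: RM1 & RM2, RM1 & RM3, RM2 & RM3, RM2 & RM5 — 4 in total.

4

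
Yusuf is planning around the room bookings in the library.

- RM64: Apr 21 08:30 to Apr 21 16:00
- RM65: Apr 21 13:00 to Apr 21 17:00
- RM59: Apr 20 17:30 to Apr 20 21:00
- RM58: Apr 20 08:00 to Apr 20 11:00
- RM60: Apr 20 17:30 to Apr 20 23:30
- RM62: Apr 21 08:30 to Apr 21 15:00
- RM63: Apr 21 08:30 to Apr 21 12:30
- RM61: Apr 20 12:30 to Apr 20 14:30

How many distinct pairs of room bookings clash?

Two intervals overlap when each starts before the other ends.
Sorted by start: RM58, RM61, RM59, RM60, RM62, RM63, RM64, RM65.
RM61 starts after RM58 ends — done with RM58.
RM59 starts after RM61 ends — done with RM61.
RM60 starts before RM59 ends → RM59 and RM60 overlap.
RM62 starts after RM59 ends — done with RM59.
RM62 starts after RM60 ends — done with RM60.
RM63 starts before RM62 ends → RM62 and RM63 overlap.
RM64 starts before RM62 ends → RM62 and RM64 overlap.
RM65 starts before RM62 ends → RM62 and RM65 overlap.
RM64 starts before RM63 ends → RM63 and RM64 overlap.
RM65 starts after RM63 ends.
RM65 starts before RM64 ends → RM64 and RM65 overlap.
Overlapping pairs: RM59 & RM60, RM62 & RM63, RM62 & RM64, RM62 & RM65, RM63 & RM64, RM64 & RM65 — 6 in total.

6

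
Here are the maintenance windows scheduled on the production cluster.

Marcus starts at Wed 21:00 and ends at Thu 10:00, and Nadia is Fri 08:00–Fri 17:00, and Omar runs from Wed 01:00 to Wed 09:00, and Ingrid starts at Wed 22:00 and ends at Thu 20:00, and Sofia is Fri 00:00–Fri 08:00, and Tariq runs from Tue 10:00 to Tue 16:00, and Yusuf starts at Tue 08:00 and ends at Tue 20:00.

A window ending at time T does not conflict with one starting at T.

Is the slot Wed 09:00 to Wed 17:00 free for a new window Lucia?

Yes — the slot is free

Yusuf: ends Tue 20:00 at or before Lucia starts Wed 09:00 → clear.
Tariq: ends Tue 16:00 at or before Lucia starts Wed 09:00 → clear.
Omar: ends Wed 09:00 at or before Lucia starts Wed 09:00 → clear.
Marcus: starts Wed 21:00 at or after Lucia ends Wed 17:00 → clear.
Ingrid: starts Wed 22:00 at or after Lucia ends Wed 17:00 → clear.
Sofia: starts Fri 00:00 at or after Lucia ends Wed 17:00 → clear.
Nadia: starts Fri 08:00 at or after Lucia ends Wed 17:00 → clear.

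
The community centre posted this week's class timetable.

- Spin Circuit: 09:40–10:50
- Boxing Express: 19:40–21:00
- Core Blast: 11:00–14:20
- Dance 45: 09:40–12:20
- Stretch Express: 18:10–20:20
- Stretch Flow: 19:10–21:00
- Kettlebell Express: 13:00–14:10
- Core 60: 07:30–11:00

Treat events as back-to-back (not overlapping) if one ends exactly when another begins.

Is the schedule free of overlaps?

Sorted by start: Core 60, Spin Circuit, Dance 45, Core Blast, Kettlebell Express, Stretch Express, Stretch Flow, Boxing Express.
Spin Circuit starts before Core 60 ends → Core 60 and Spin Circuit overlap.
That's a conflict, so the schedule is not conflict-free.

No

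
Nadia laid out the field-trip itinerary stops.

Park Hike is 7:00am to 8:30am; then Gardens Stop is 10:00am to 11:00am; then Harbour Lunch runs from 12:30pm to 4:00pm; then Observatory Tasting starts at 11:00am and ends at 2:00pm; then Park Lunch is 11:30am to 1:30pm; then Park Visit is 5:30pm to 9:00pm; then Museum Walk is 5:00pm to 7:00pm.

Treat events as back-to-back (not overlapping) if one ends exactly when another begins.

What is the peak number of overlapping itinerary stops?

Sort all start/end points and keep a running count:
7:00am start Park Hike → 1
8:30am end Park Hike → 0
10:00am start Gardens Stop → 1
11:00am end Gardens Stop → 0
11:00am start Observatory Tasting → 1
11:30am start Park Lunch → 2
12:30pm start Harbour Lunch → 3
1:30pm end Park Lunch → 2
2:00pm end Observatory Tasting → 1
4:00pm end Harbour Lunch → 0
5:00pm start Museum Walk → 1
5:30pm start Park Visit → 2
7:00pm end Museum Walk → 1
9:00pm end Park Visit → 0
Peak is 3, at 12:30pm (Harbour Lunch, Observatory Tasting, Park Lunch).

3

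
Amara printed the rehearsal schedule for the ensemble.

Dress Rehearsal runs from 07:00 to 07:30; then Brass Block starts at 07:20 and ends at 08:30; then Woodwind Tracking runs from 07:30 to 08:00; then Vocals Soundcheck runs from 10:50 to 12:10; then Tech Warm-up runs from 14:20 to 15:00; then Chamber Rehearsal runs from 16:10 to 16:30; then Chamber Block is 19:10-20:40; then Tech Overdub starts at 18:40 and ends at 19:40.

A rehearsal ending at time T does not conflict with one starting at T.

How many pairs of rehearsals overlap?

3

Sorted by start: Dress Rehearsal, Brass Block, Woodwind Tracking, Vocals Soundcheck, Tech Warm-up, Chamber Rehearsal, Tech Overdub, Chamber Block.
Brass Block starts before Dress Rehearsal ends → Dress Rehearsal and Brass Block overlap.
Woodwind Tracking starts exactly when Dress Rehearsal ends (back-to-back, no overlap) — done with Dress Rehearsal.
Woodwind Tracking starts before Brass Block ends → Brass Block and Woodwind Tracking overlap.
Vocals Soundcheck starts after Brass Block ends — done with Brass Block.
Vocals Soundcheck starts after Woodwind Tracking ends — done with Woodwind Tracking.
Tech Warm-up starts after Vocals Soundcheck ends — done with Vocals Soundcheck.
Chamber Rehearsal starts after Tech Warm-up ends — done with Tech Warm-up.
Tech Overdub starts after Chamber Rehearsal ends — done with Chamber Rehearsal.
Chamber Block starts before Tech Overdub ends → Tech Overdub and Chamber Block overlap.
Overlapping pairs: Brass Block & Dress Rehearsal, Brass Block & Woodwind Tracking, Chamber Block & Tech Overdub — 3 in total.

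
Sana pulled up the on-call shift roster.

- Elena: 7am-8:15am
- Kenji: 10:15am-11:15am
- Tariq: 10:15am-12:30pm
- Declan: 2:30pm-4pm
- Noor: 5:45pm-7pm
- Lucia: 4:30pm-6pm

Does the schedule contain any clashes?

Sorted by start: Elena, Kenji, Tariq, Declan, Lucia, Noor.
Kenji starts after Elena ends; Elena is clear from here.
Tariq starts before Kenji ends → Kenji and Tariq overlap.
That's a conflict, so the schedule is not conflict-free.

Yes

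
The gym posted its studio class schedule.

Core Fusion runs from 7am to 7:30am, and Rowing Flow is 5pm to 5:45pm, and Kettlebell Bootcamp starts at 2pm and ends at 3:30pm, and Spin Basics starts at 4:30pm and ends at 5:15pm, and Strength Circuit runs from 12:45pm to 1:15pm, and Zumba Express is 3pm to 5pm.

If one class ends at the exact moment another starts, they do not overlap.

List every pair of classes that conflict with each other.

Kettlebell Bootcamp & Zumba Express, Rowing Flow & Spin Basics, Spin Basics & Zumba Express

Sorted by start: Core Fusion, Strength Circuit, Kettlebell Bootcamp, Zumba Express, Spin Basics, Rowing Flow.
Strength Circuit starts after Core Fusion ends — done with Core Fusion.
Kettlebell Bootcamp starts after Strength Circuit ends — done with Strength Circuit.
Zumba Express starts before Kettlebell Bootcamp ends → Kettlebell Bootcamp and Zumba Express overlap.
Spin Basics starts after Kettlebell Bootcamp ends — done with Kettlebell Bootcamp.
Spin Basics starts before Zumba Express ends → Zumba Express and Spin Basics overlap.
Rowing Flow starts exactly when Zumba Express ends (back-to-back, no overlap).
Rowing Flow starts before Spin Basics ends → Spin Basics and Rowing Flow overlap.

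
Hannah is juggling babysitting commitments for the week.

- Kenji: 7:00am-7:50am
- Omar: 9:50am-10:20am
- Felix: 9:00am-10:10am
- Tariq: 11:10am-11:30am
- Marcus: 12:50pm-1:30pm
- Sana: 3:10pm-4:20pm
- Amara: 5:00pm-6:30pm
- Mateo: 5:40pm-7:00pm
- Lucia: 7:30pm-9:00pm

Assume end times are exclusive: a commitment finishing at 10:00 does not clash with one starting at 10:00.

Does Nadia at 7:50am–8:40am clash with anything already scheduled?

Kenji: ends 7:50am at or before Nadia starts 7:50am → clear.
Felix: starts 9:00am at or after Nadia ends 8:40am → clear.
Omar: starts 9:50am at or after Nadia ends 8:40am → clear.
Tariq: starts 11:10am at or after Nadia ends 8:40am → clear.
Marcus: starts 12:50pm at or after Nadia ends 8:40am → clear.
Sana: starts 3:10pm at or after Nadia ends 8:40am → clear.
Amara: starts 5:00pm at or after Nadia ends 8:40am → clear.
Mateo: starts 5:40pm at or after Nadia ends 8:40am → clear.
Lucia: starts 7:30pm at or after Nadia ends 8:40am → clear.

No — it doesn't clash with anything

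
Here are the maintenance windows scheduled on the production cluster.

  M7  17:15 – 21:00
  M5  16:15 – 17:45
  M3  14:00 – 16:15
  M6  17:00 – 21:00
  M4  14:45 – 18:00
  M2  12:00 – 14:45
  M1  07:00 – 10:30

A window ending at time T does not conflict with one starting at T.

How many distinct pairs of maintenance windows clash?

8

Two intervals overlap when each starts before the other ends.
Sorted by start: M1, M2, M3, M4, M5, M6, M7.
M2 starts after M1 ends; M1 is clear from here.
M3 starts before M2 ends → M2 and M3 overlap.
M4 starts exactly when M2 ends (back-to-back, no overlap); M2 is clear from here.
M4 starts before M3 ends → M3 and M4 overlap.
M5 starts exactly when M3 ends (back-to-back, no overlap); M3 is clear from here.
M5 starts before M4 ends → M4 and M5 overlap.
M6 starts before M4 ends → M4 and M6 overlap.
M7 starts before M4 ends → M4 and M7 overlap.
M6 starts before M5 ends → M5 and M6 overlap.
M7 starts before M5 ends → M5 and M7 overlap.
M7 starts before M6 ends → M6 and M7 overlap.
Overlapping pairs: M2 & M3, M3 & M4, M4 & M5, M4 & M6, M4 & M7, M5 & M6, M5 & M7, M6 & M7 — 8 in total.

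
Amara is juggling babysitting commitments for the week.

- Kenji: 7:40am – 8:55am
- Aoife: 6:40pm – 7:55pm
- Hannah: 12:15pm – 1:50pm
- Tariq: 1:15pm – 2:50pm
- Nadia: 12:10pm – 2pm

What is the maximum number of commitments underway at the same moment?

3

Walk through starts and ends in time order (an end at T is processed before a start at T):
7:40am start Kenji → 1
8:55am end Kenji → 0
12:10pm start Nadia → 1
12:15pm start Hannah → 2
1:15pm start Tariq → 3
1:50pm end Hannah → 2
2pm end Nadia → 1
2:50pm end Tariq → 0
6:40pm start Aoife → 1
7:55pm end Aoife → 0
Peak is 3, at 1:15pm (Hannah, Nadia, Tariq).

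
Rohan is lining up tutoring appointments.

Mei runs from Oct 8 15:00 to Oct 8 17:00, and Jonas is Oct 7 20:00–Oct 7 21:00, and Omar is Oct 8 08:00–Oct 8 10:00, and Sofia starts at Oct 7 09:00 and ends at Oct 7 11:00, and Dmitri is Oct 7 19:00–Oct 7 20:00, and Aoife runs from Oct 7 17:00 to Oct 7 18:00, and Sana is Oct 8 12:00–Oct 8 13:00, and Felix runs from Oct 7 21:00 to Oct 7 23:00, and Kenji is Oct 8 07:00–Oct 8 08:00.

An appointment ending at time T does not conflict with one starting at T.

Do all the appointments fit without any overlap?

Sorted by start: Sofia, Aoife, Dmitri, Jonas, Felix, Kenji, Omar, Sana, Mei.
Aoife starts after Sofia ends; Sofia is clear from here.
Dmitri starts after Aoife ends; Aoife is clear from here.
Jonas starts exactly when Dmitri ends (back-to-back, no overlap); Dmitri is clear from here.
Felix starts exactly when Jonas ends (back-to-back, no overlap); Jonas is clear from here.
Kenji starts after Felix ends; Felix is clear from here.
Omar starts exactly when Kenji ends (back-to-back, no overlap); Kenji is clear from here.
Sana starts after Omar ends; Omar is clear from here.
Mei starts after Sana ends.
Every pair is clear; the schedule has no overlaps.

Yes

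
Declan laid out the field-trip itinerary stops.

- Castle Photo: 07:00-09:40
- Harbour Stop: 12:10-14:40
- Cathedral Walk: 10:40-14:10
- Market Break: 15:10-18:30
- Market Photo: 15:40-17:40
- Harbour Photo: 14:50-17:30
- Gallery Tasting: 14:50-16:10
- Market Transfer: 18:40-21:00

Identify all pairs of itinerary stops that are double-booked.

Sorted by start: Castle Photo, Cathedral Walk, Harbour Stop, Harbour Photo, Gallery Tasting, Market Break, Market Photo, Market Transfer.
Cathedral Walk starts after Castle Photo ends; Castle Photo is clear from here.
Harbour Stop starts before Cathedral Walk ends → Cathedral Walk and Harbour Stop overlap.
Harbour Photo starts after Cathedral Walk ends; Cathedral Walk is clear from here.
Harbour Photo starts after Harbour Stop ends; Harbour Stop is clear from here.
Gallery Tasting starts before Harbour Photo ends → Harbour Photo and Gallery Tasting overlap.
Market Break starts before Harbour Photo ends → Harbour Photo and Market Break overlap.
Market Photo starts before Harbour Photo ends → Harbour Photo and Market Photo overlap.
Market Transfer starts after Harbour Photo ends.
Market Break starts before Gallery Tasting ends → Gallery Tasting and Market Break overlap.
Market Photo starts before Gallery Tasting ends → Gallery Tasting and Market Photo overlap.
Market Transfer starts after Gallery Tasting ends.
Market Photo starts before Market Break ends → Market Break and Market Photo overlap.
Market Transfer starts after Market Break ends.
Market Transfer starts after Market Photo ends.

Cathedral Walk & Harbour Stop, Gallery Tasting & Harbour Photo, Gallery Tasting & Market Break, Gallery Tasting & Market Photo, Harbour Photo & Market Break, Harbour Photo & Market Photo, Market Break & Market Photo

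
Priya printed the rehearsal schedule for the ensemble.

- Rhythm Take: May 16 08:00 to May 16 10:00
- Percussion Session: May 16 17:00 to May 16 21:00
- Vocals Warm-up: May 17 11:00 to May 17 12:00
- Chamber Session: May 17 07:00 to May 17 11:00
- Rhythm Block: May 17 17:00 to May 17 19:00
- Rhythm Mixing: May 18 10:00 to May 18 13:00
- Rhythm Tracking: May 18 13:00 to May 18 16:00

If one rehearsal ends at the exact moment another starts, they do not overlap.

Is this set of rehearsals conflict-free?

Yes

Sorted by start: Rhythm Take, Percussion Session, Chamber Session, Vocals Warm-up, Rhythm Block, Rhythm Mixing, Rhythm Tracking.
Percussion Session starts after Rhythm Take ends, so nothing later overlaps Rhythm Take either.
Chamber Session starts after Percussion Session ends, so nothing later overlaps Percussion Session either.
Vocals Warm-up starts exactly when Chamber Session ends (back-to-back, no overlap), so nothing later overlaps Chamber Session either.
Rhythm Block starts after Vocals Warm-up ends, so nothing later overlaps Vocals Warm-up either.
Rhythm Mixing starts after Rhythm Block ends, so nothing later overlaps Rhythm Block either.
Rhythm Tracking starts exactly when Rhythm Mixing ends (back-to-back, no overlap).
Every pair is clear; the schedule has no overlaps.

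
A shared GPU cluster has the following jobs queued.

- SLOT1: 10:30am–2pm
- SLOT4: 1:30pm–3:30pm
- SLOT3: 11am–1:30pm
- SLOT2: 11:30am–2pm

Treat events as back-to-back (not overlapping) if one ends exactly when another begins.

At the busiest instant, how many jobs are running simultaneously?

3

Sweep the timeline, counting +1 at each start and −1 at each end (ends before starts at a tie):
10:30am start SLOT1 → 1
11am start SLOT3 → 2
11:30am start SLOT2 → 3
1:30pm end SLOT3 → 2
1:30pm start SLOT4 → 3
2pm end SLOT1 → 2
2pm end SLOT2 → 1
3:30pm end SLOT4 → 0
Peak is 3, at 11:30am (SLOT1, SLOT2, SLOT3).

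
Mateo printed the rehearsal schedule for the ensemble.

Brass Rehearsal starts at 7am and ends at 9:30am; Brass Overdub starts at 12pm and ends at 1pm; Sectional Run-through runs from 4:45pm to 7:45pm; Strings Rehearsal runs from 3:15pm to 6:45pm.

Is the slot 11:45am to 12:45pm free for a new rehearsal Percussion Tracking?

No — it overlaps Brass Overdub

Brass Rehearsal: ends 9:30am at or before Percussion Tracking starts 11:45am → clear.
Brass Overdub: starts 12pm before Percussion Tracking ends 12:45pm, and ends 1pm after Percussion Tracking starts 11:45am → overlap.
Strings Rehearsal: starts 3:15pm at or after Percussion Tracking ends 12:45pm → clear.
Sectional Run-through: starts 4:45pm at or after Percussion Tracking ends 12:45pm → clear.
Percussion Tracking overlaps Brass Overdub.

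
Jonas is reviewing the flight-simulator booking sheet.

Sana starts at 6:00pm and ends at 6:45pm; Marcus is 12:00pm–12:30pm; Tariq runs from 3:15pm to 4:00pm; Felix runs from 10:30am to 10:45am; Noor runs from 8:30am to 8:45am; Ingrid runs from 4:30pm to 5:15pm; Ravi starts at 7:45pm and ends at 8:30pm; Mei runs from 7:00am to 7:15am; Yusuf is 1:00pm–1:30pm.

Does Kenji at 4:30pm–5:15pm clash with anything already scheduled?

Yes — it overlaps Ingrid

Mei: ends 7:15am at or before Kenji starts 4:30pm → clear.
Noor: ends 8:45am at or before Kenji starts 4:30pm → clear.
Felix: ends 10:45am at or before Kenji starts 4:30pm → clear.
Marcus: ends 12:30pm at or before Kenji starts 4:30pm → clear.
Yusuf: ends 1:30pm at or before Kenji starts 4:30pm → clear.
Tariq: ends 4:00pm at or before Kenji starts 4:30pm → clear.
Ingrid: starts 4:30pm before Kenji ends 5:15pm, and ends 5:15pm after Kenji starts 4:30pm → overlap.
Sana: starts 6:00pm at or after Kenji ends 5:15pm → clear.
Ravi: starts 7:45pm at or after Kenji ends 5:15pm → clear.
Kenji overlaps Ingrid.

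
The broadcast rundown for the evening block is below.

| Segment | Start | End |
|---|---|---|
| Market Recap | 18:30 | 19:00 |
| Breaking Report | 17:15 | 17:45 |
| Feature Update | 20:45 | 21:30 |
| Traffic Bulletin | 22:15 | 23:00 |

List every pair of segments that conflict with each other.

no conflicts

Two intervals overlap when each starts before the other ends.
Sorted by start: Breaking Report, Market Recap, Feature Update, Traffic Bulletin.
Market Recap starts after Breaking Report ends; Breaking Report is clear from here.
Feature Update starts after Market Recap ends; Market Recap is clear from here.
Traffic Bulletin starts after Feature Update ends.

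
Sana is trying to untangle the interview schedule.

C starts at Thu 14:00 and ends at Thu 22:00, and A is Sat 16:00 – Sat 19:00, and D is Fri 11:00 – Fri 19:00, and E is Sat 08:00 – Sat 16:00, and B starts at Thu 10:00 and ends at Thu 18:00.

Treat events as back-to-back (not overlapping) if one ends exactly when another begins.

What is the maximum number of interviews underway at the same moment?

Sweep the timeline, counting +1 at each start and −1 at each end (ends before starts at a tie):
Thu 10:00 start B → 1
Thu 14:00 start C → 2
Thu 18:00 end B → 1
Thu 22:00 end C → 0
Fri 11:00 start D → 1
Fri 19:00 end D → 0
Sat 08:00 start E → 1
Sat 16:00 end E → 0
Sat 16:00 start A → 1
Sat 19:00 end A → 0
Peak is 2, at Thu 14:00 (B, C).

2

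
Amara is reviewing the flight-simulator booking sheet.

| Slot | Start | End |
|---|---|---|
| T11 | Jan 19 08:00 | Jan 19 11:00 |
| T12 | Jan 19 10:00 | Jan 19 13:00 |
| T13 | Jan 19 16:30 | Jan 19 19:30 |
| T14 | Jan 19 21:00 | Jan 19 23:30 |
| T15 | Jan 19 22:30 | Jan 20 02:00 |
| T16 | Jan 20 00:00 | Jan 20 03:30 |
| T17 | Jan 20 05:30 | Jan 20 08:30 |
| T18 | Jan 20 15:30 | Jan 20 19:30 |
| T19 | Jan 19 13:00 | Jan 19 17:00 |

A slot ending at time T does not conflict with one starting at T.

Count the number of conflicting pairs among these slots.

4

Sorted by start: T11, T12, T19, T13, T14, T15, T16, T17, T18.
T12 starts before T11 ends → T11 and T12 overlap.
T19 starts after T11 ends, so nothing later overlaps T11 either.
T19 starts exactly when T12 ends (back-to-back, no overlap), so nothing later overlaps T12 either.
T13 starts before T19 ends → T19 and T13 overlap.
T14 starts after T19 ends, so nothing later overlaps T19 either.
T14 starts after T13 ends, so nothing later overlaps T13 either.
T15 starts before T14 ends → T14 and T15 overlap.
T16 starts after T14 ends, so nothing later overlaps T14 either.
T16 starts before T15 ends → T15 and T16 overlap.
T17 starts after T15 ends, so nothing later overlaps T15 either.
T17 starts after T16 ends, so nothing later overlaps T16 either.
T18 starts after T17 ends.
Overlapping pairs: T11 & T12, T13 & T19, T14 & T15, T15 & T16 — 4 in total.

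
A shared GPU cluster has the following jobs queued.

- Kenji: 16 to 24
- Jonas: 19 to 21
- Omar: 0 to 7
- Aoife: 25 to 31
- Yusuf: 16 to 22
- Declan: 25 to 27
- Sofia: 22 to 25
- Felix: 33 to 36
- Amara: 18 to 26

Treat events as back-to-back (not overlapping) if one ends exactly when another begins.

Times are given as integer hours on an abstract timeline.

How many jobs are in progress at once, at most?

Sort all start/end points and keep a running count:
0 start Omar → 1
7 end Omar → 0
16 start Kenji → 1
16 start Yusuf → 2
18 start Amara → 3
19 start Jonas → 4
21 end Jonas → 3
22 end Yusuf → 2
22 start Sofia → 3
24 end Kenji → 2
25 end Sofia → 1
25 start Aoife → 2
25 start Declan → 3
26 end Amara → 2
27 end Declan → 1
31 end Aoife → 0
33 start Felix → 1
36 end Felix → 0
Peak is 4, at 19 (Amara, Jonas, Kenji, Yusuf).

4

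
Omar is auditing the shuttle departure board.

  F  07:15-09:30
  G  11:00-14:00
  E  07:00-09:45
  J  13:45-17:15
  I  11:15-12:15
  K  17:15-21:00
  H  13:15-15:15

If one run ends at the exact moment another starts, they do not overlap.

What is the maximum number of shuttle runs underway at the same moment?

3

Sweep the timeline, counting +1 at each start and −1 at each end (ends before starts at a tie):
07:00 start E → 1
07:15 start F → 2
09:30 end F → 1
09:45 end E → 0
11:00 start G → 1
11:15 start I → 2
12:15 end I → 1
13:15 start H → 2
13:45 start J → 3
14:00 end G → 2
15:15 end H → 1
17:15 end J → 0
17:15 start K → 1
21:00 end K → 0
Peak is 3, at 13:45 (G, H, J).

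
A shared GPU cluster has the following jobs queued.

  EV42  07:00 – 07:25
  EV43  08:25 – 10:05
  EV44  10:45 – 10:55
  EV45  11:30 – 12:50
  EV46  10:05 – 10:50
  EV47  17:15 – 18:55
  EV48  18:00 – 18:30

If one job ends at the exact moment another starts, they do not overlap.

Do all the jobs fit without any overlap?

No

Sorted by start: EV42, EV43, EV46, EV44, EV45, EV47, EV48.
EV43 starts after EV42 ends, so nothing later overlaps EV42 either.
EV46 starts exactly when EV43 ends (back-to-back, no overlap), so nothing later overlaps EV43 either.
EV44 starts before EV46 ends → EV46 and EV44 overlap.
That's a conflict, so the schedule is not conflict-free.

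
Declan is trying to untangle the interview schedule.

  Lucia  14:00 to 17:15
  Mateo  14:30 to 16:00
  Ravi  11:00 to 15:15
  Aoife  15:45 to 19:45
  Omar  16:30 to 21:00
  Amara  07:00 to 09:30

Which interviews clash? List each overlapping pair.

Aoife & Lucia, Aoife & Mateo, Aoife & Omar, Lucia & Mateo, Lucia & Omar, Lucia & Ravi, Mateo & Ravi

Check each pair: they overlap iff neither finishes before the other starts.
Sorted by start: Amara, Ravi, Lucia, Mateo, Aoife, Omar.
Ravi starts after Amara ends — done with Amara.
Lucia starts before Ravi ends → Ravi and Lucia overlap.
Mateo starts before Ravi ends → Ravi and Mateo overlap.
Aoife starts after Ravi ends — done with Ravi.
Mateo starts before Lucia ends → Lucia and Mateo overlap.
Aoife starts before Lucia ends → Lucia and Aoife overlap.
Omar starts before Lucia ends → Lucia and Omar overlap.
Aoife starts before Mateo ends → Mateo and Aoife overlap.
Omar starts after Mateo ends.
Omar starts before Aoife ends → Aoife and Omar overlap.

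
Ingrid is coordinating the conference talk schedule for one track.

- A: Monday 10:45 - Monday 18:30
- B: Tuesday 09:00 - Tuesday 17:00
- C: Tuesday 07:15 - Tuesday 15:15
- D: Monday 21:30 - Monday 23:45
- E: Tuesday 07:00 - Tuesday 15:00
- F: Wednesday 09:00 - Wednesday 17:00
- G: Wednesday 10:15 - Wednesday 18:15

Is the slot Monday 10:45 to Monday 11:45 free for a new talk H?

A: starts Monday 10:45 before H ends Monday 11:45, and ends Monday 18:30 after H starts Monday 10:45 → overlap.
D: starts Monday 21:30 at or after H ends Monday 11:45 → clear.
E: starts Tuesday 07:00 at or after H ends Monday 11:45 → clear.
C: starts Tuesday 07:15 at or after H ends Monday 11:45 → clear.
B: starts Tuesday 09:00 at or after H ends Monday 11:45 → clear.
F: starts Wednesday 09:00 at or after H ends Monday 11:45 → clear.
G: starts Wednesday 10:15 at or after H ends Monday 11:45 → clear.
H overlaps A.

No — it overlaps A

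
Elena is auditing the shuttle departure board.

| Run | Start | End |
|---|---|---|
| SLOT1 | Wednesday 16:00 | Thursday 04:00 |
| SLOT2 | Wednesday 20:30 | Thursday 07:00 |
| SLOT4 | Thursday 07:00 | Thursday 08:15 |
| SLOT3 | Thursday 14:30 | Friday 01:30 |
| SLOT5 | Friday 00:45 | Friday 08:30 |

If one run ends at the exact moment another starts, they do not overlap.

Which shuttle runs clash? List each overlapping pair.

SLOT1 & SLOT2, SLOT3 & SLOT5

Sorted by start: SLOT1, SLOT2, SLOT4, SLOT3, SLOT5.
SLOT2 starts before SLOT1 ends → SLOT1 and SLOT2 overlap.
SLOT4 starts after SLOT1 ends, so SLOT1 has no further overlaps.
SLOT4 starts exactly when SLOT2 ends (back-to-back, no overlap), so SLOT2 has no further overlaps.
SLOT3 starts after SLOT4 ends, so SLOT4 has no further overlaps.
SLOT5 starts before SLOT3 ends → SLOT3 and SLOT5 overlap.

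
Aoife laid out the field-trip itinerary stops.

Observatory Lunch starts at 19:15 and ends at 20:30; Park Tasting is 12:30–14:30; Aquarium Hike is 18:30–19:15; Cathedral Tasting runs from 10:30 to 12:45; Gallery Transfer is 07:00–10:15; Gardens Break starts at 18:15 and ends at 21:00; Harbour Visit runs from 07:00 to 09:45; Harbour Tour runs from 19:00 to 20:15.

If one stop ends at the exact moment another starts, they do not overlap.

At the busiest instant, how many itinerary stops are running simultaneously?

3

Walk through starts and ends in time order (an end at T is processed before a start at T):
07:00 start Gallery Transfer → 1
07:00 start Harbour Visit → 2
09:45 end Harbour Visit → 1
10:15 end Gallery Transfer → 0
10:30 start Cathedral Tasting → 1
12:30 start Park Tasting → 2
12:45 end Cathedral Tasting → 1
14:30 end Park Tasting → 0
18:15 start Gardens Break → 1
18:30 start Aquarium Hike → 2
19:00 start Harbour Tour → 3
19:15 end Aquarium Hike → 2
19:15 start Observatory Lunch → 3
20:15 end Harbour Tour → 2
20:30 end Observatory Lunch → 1
21:00 end Gardens Break → 0
Peak is 3, at 19:00 (Aquarium Hike, Gardens Break, Harbour Tour).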